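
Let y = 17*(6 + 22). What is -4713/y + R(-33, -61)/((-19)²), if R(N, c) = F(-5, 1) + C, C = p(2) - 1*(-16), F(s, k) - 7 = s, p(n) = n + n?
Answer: -1690921/171836 ≈ -9.8403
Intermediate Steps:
p(n) = 2*n
F(s, k) = 7 + s
C = 20 (C = 2*2 - 1*(-16) = 4 + 16 = 20)
R(N, c) = 22 (R(N, c) = (7 - 5) + 20 = 2 + 20 = 22)
y = 476 (y = 17*28 = 476)
-4713/y + R(-33, -61)/((-19)²) = -4713/476 + 22/((-19)²) = -4713*1/476 + 22/361 = -4713/476 + 22*(1/361) = -4713/476 + 22/361 = -1690921/171836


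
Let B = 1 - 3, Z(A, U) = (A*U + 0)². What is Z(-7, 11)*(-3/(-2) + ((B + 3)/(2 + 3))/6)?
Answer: 136367/15 ≈ 9091.1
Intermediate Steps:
Z(A, U) = A²*U² (Z(A, U) = (A*U)² = A²*U²)
B = -2
Z(-7, 11)*(-3/(-2) + ((B + 3)/(2 + 3))/6) = ((-7)²*11²)*(-3/(-2) + ((-2 + 3)/(2 + 3))/6) = (49*121)*(-3*(-½) + (1/5)*(⅙)) = 5929*(3/2 + (1*(⅕))*(⅙)) = 5929*(3/2 + (⅕)*(⅙)) = 5929*(3/2 + 1/30) = 5929*(23/15) = 136367/15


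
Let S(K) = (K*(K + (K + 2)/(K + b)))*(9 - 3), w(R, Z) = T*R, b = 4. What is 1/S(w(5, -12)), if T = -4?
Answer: 1/2265 ≈ 0.00044150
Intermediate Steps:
w(R, Z) = -4*R
S(K) = 6*K*(K + (2 + K)/(4 + K)) (S(K) = (K*(K + (K + 2)/(K + 4)))*(9 - 3) = (K*(K + (2 + K)/(4 + K)))*6 = 6*K*(K + (2 + K)/(4 + K)))
1/S(w(5, -12)) = 1/(6*(-4*5)*(2 + (-4*5)² + 5*(-4*5))/(4 - 4*5)) = 1/(6*(-20)*(2 + (-20)² + 5*(-20))/(4 - 20)) = 1/(6*(-20)*(2 + 400 - 100)/(-16)) = 1/(6*(-20)*(-1/16)*302) = 1/2265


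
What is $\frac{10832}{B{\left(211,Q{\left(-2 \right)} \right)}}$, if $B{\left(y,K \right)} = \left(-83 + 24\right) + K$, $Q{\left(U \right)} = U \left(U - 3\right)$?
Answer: $- \frac{10832}{49} \approx -221.06$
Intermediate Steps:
$Q{\left(U \right)} = U \left(-3 + U\right)$
$B{\left(y,K \right)} = -59 + K$
$\frac{10832}{B{\left(211,Q{\left(-2 \right)} \right)}} = \frac{10832}{-59 - 2 \left(-3 - 2\right)} = \frac{10832}{-59 - -10} = \frac{10832}{-59 + 10} = \frac{10832}{-49} = 10832 \left(- \frac{1}{49}\right) = - \frac{10832}{49}$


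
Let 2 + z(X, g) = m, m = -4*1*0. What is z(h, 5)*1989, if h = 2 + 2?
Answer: -3978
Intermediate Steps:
m = 0 (m = -4*0 = 0)
h = 4
z(X, g) = -2 (z(X, g) = -2 + 0 = -2)
z(h, 5)*1989 = -2*1989 = -3978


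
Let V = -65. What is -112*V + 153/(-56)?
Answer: 407527/56 ≈ 7277.3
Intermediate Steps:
-112*V + 153/(-56) = -112*(-65) + 153/(-56) = 7280 + 153*(-1/56) = 7280 - 153/56 = 407527/56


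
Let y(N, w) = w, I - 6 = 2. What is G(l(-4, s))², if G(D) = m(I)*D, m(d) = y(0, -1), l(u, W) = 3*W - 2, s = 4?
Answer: 100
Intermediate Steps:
I = 8 (I = 6 + 2 = 8)
l(u, W) = -2 + 3*W
m(d) = -1
G(D) = -D
G(l(-4, s))² = (-(-2 + 3*4))² = (-(-2 + 12))² = (-1*10)² = (-10)² = 100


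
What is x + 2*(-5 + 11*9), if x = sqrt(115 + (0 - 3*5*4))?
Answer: 188 + sqrt(55) ≈ 195.42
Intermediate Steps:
x = sqrt(55) (x = sqrt(115 + (0 - 15*4)) = sqrt(115 + (0 - 60)) = sqrt(115 - 60) = sqrt(55) ≈ 7.4162)
x + 2*(-5 + 11*9) = sqrt(55) + 2*(-5 + 11*9) = sqrt(55) + 2*(-5 + 99) = sqrt(55) + 2*94 = sqrt(55) + 188 = 188 + sqrt(55)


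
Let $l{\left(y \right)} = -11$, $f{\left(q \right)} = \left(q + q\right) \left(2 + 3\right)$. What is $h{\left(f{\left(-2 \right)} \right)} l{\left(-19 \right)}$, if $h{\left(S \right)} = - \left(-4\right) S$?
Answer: $880$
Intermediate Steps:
$f{\left(q \right)} = 10 q$ ($f{\left(q \right)} = 2 q 5 = 10 q$)
$h{\left(S \right)} = 4 S$
$h{\left(f{\left(-2 \right)} \right)} l{\left(-19 \right)} = 4 \cdot 10 \left(-2\right) \left(-11\right) = 4 \left(-20\right) \left(-11\right) = \left(-80\right) \left(-11\right) = 880$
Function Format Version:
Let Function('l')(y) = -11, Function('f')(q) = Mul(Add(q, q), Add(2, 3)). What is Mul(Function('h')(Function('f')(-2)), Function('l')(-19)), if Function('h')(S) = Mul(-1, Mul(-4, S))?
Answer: 880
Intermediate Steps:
Function('f')(q) = Mul(10, q) (Function('f')(q) = Mul(Mul(2, q), 5) = Mul(10, q))
Function('h')(S) = Mul(4, S)
Mul(Function('h')(Function('f')(-2)), Function('l')(-19)) = Mul(Mul(4, Mul(10, -2)), -11) = Mul(Mul(4, -20), -11) = Mul(-80, -11) = 880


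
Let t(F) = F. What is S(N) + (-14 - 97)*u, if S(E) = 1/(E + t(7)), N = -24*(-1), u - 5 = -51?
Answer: 158287/31 ≈ 5106.0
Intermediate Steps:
u = -46 (u = 5 - 51 = -46)
N = 24
S(E) = 1/(7 + E) (S(E) = 1/(E + 7) = 1/(7 + E))
S(N) + (-14 - 97)*u = 1/(7 + 24) + (-14 - 97)*(-46) = 1/31 - 111*(-46) = 1/31 + 5106 = 158287/31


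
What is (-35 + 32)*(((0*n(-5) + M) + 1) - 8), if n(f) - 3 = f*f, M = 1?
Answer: 18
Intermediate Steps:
n(f) = 3 + f**2 (n(f) = 3 + f*f = 3 + f**2)
(-35 + 32)*(((0*n(-5) + M) + 1) - 8) = (-35 + 32)*(((0*(3 + (-5)**2) + 1) + 1) - 8) = -3*(((0*(3 + 25) + 1) + 1) - 8) = -3*(((0*28 + 1) + 1) - 8) = -3*(((0 + 1) + 1) - 8) = -3*((1 + 1) - 8) = -3*(2 - 8) = -3*(-6) = 18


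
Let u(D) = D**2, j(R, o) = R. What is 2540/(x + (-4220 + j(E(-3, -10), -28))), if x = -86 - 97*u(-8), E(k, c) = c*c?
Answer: -10/41 ≈ -0.24390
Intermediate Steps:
E(k, c) = c**2
x = -6294 (x = -86 - 97*(-8)**2 = -86 - 97*64 = -86 - 6208 = -6294)
2540/(x + (-4220 + j(E(-3, -10), -28))) = 2540/(-6294 + (-4220 + (-10)**2)) = 2540/(-6294 + (-4220 + 100)) = 2540/(-6294 - 4120) = 2540/(-10414) = 2540*(-1/10414) = -10/41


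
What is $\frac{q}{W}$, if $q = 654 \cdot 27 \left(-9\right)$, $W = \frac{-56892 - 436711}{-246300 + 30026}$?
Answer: $- \frac{34370696628}{493603} \approx -69632.0$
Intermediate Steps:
$W = \frac{493603}{216274}$ ($W = - \frac{493603}{-216274} = \left(-493603\right) \left(- \frac{1}{216274}\right) = \frac{493603}{216274} \approx 2.2823$)
$q = -158922$ ($q = 17658 \left(-9\right) = -158922$)
$\frac{q}{W} = - \frac{158922}{\frac{493603}{216274}} = \left(-158922\right) \frac{216274}{493603} = - \frac{34370696628}{493603}$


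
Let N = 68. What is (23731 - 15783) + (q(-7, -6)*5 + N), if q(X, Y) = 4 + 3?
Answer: 8051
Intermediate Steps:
q(X, Y) = 7
(23731 - 15783) + (q(-7, -6)*5 + N) = (23731 - 15783) + (7*5 + 68) = 7948 + (35 + 68) = 7948 + 103 = 8051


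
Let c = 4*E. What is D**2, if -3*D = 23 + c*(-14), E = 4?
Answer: 4489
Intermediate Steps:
c = 16 (c = 4*4 = 16)
D = 67 (D = -(23 + 16*(-14))/3 = -(23 - 224)/3 = -1/3*(-201) = 67)
D**2 = 67**2 = 4489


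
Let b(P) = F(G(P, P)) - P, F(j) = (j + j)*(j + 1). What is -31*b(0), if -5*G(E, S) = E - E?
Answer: 0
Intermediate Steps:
G(E, S) = 0 (G(E, S) = -(E - E)/5 = -⅕*0 = 0)
F(j) = 2*j*(1 + j) (F(j) = (2*j)*(1 + j) = 2*j*(1 + j))
b(P) = -P (b(P) = 2*0*(1 + 0) - P = 2*0*1 - P = 0 - P = -P)
-31*b(0) = -(-31)*0 = -31*0 = 0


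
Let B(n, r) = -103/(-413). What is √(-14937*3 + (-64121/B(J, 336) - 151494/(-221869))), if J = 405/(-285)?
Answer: 4*I*√9854510850449810239/22852507 ≈ 549.47*I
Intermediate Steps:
J = -27/19 (J = 405*(-1/285) = -27/19 ≈ -1.4211)
B(n, r) = 103/413 (B(n, r) = -103*(-1/413) = 103/413)
√(-14937*3 + (-64121/B(J, 336) - 151494/(-221869))) = √(-14937*3 + (-64121/103/413 - 151494/(-221869))) = √(-44811 + (-64121*413/103 - 151494*(-1/221869))) = √(-44811 + (-26481973/103 + 151494/221869)) = √(-44811 - 5875513263655/22852507) = √(-6899556954832/22852507) = 4*I*√9854510850449810239/22852507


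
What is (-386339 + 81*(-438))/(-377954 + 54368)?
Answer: 421817/323586 ≈ 1.3036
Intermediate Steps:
(-386339 + 81*(-438))/(-377954 + 54368) = (-386339 - 35478)/(-323586) = -421817*(-1/323586) = 421817/323586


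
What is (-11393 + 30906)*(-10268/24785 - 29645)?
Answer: -14337402964209/24785 ≈ -5.7847e+8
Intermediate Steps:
(-11393 + 30906)*(-10268/24785 - 29645) = 19513*(-10268*1/24785 - 29645) = 19513*(-10268/24785 - 29645) = 19513*(-734761593/24785) = -14337402964209/24785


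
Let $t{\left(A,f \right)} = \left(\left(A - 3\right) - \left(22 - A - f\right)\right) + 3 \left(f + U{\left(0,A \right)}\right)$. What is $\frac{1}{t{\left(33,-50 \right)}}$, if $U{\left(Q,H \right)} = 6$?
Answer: $- \frac{1}{141} \approx -0.0070922$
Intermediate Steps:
$t{\left(A,f \right)} = -7 + 2 A + 4 f$ ($t{\left(A,f \right)} = \left(\left(A - 3\right) - \left(22 - A - f\right)\right) + 3 \left(f + 6\right) = \left(\left(-3 + A\right) + \left(-22 + A + f\right)\right) + 3 \left(6 + f\right) = \left(-25 + f + 2 A\right) + \left(18 + 3 f\right) = -7 + 2 A + 4 f$)
$\frac{1}{t{\left(33,-50 \right)}} = \frac{1}{-7 + 2 \cdot 33 + 4 \left(-50\right)} = \frac{1}{-7 + 66 - 200} = \frac{1}{-141} = - \frac{1}{141}$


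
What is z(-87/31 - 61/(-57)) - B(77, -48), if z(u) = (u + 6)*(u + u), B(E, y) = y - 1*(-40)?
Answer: -21250312/3122289 ≈ -6.8060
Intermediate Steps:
B(E, y) = 40 + y (B(E, y) = y + 40 = 40 + y)
z(u) = 2*u*(6 + u) (z(u) = (6 + u)*(2*u) = 2*u*(6 + u))
z(-87/31 - 61/(-57)) - B(77, -48) = 2*(-87/31 - 61/(-57))*(6 + (-87/31 - 61/(-57))) - (40 - 48) = 2*(-87*1/31 - 61*(-1/57))*(6 + (-87*1/31 - 61*(-1/57))) - 1*(-8) = 2*(-87/31 + 61/57)*(6 + (-87/31 + 61/57)) + 8 = 2*(-3068/1767)*(6 - 3068/1767) + 8 = 2*(-3068/1767)*(7534/1767) + 8 = -46228624/3122289 + 8 = -21250312/3122289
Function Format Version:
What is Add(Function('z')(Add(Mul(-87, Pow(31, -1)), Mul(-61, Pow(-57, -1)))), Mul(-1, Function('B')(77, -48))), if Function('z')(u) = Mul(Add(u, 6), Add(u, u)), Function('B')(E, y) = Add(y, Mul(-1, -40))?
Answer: Rational(-21250312, 3122289) ≈ -6.8060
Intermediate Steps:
Function('B')(E, y) = Add(40, y) (Function('B')(E, y) = Add(y, 40) = Add(40, y))
Function('z')(u) = Mul(2, u, Add(6, u)) (Function('z')(u) = Mul(Add(6, u), Mul(2, u)) = Mul(2, u, Add(6, u)))
Add(Function('z')(Add(Mul(-87, Pow(31, -1)), Mul(-61, Pow(-57, -1)))), Mul(-1, Function('B')(77, -48))) = Add(Mul(2, Add(Mul(-87, Pow(31, -1)), Mul(-61, Pow(-57, -1))), Add(6, Add(Mul(-87, Pow(31, -1)), Mul(-61, Pow(-57, -1))))), Mul(-1, Add(40, -48))) = Add(Mul(2, Add(Mul(-87, Rational(1, 31)), Mul(-61, Rational(-1, 57))), Add(6, Add(Mul(-87, Rational(1, 31)), Mul(-61, Rational(-1, 57))))), Mul(-1, -8)) = Add(Mul(2, Add(Rational(-87, 31), Rational(61, 57)), Add(6, Add(Rational(-87, 31), Rational(61, 57)))), 8) = Add(Mul(2, Rational(-3068, 1767), Add(6, Rational(-3068, 1767))), 8) = Add(Mul(2, Rational(-3068, 1767), Rational(7534, 1767)), 8) = Add(Rational(-46228624, 3122289), 8) = Rational(-21250312, 3122289)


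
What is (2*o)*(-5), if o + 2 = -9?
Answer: 110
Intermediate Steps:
o = -11 (o = -2 - 9 = -11)
(2*o)*(-5) = (2*(-11))*(-5) = -22*(-5) = 110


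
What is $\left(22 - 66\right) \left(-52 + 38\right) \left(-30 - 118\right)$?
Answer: $-91168$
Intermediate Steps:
$\left(22 - 66\right) \left(-52 + 38\right) \left(-30 - 118\right) = \left(-44\right) \left(-14\right) \left(-148\right) = 616 \left(-148\right) = -91168$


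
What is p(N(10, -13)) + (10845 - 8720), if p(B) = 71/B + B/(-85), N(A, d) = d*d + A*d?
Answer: 7048889/3315 ≈ 2126.4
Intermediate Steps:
N(A, d) = d² + A*d
p(B) = 71/B - B/85 (p(B) = 71/B + B*(-1/85) = 71/B - B/85)
p(N(10, -13)) + (10845 - 8720) = (71/((-13*(10 - 13))) - (-13)*(10 - 13)/85) + (10845 - 8720) = (71/((-13*(-3))) - (-13)*(-3)/85) + 2125 = (71/39 - 1/85*39) + 2125 = (71*(1/39) - 39/85) + 2125 = (71/39 - 39/85) + 2125 = 4514/3315 + 2125 = 7048889/3315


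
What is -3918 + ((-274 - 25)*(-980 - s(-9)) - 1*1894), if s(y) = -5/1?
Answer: 285713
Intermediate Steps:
s(y) = -5 (s(y) = -5*1 = -5)
-3918 + ((-274 - 25)*(-980 - s(-9)) - 1*1894) = -3918 + ((-274 - 25)*(-980 - 1*(-5)) - 1*1894) = -3918 + (-299*(-980 + 5) - 1894) = -3918 + (-299*(-975) - 1894) = -3918 + (291525 - 1894) = -3918 + 289631 = 285713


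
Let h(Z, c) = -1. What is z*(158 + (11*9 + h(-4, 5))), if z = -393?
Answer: -100608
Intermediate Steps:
z*(158 + (11*9 + h(-4, 5))) = -393*(158 + (11*9 - 1)) = -393*(158 + (99 - 1)) = -393*(158 + 98) = -393*256 = -100608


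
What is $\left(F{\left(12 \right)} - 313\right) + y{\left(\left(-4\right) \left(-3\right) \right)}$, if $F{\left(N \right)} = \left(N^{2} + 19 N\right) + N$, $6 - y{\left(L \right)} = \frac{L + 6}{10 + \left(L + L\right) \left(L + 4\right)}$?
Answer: $\frac{15160}{197} \approx 76.954$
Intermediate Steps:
$y{\left(L \right)} = 6 - \frac{6 + L}{10 + 2 L \left(4 + L\right)}$ ($y{\left(L \right)} = 6 - \frac{L + 6}{10 + \left(L + L\right) \left(L + 4\right)} = 6 - \frac{6 + L}{10 + 2 L \left(4 + L\right)}$)
$F{\left(N \right)} = N^{2} + 20 N$
$\left(F{\left(12 \right)} - 313\right) + y{\left(\left(-4\right) \left(-3\right) \right)} = \left(12 \left(20 + 12\right) - 313\right) + \frac{54 + 12 \left(\left(-4\right) \left(-3\right)\right)^{2} + 47 \left(\left(-4\right) \left(-3\right)\right)}{2 \left(5 + \left(\left(-4\right) \left(-3\right)\right)^{2} + 4 \left(\left(-4\right) \left(-3\right)\right)\right)} = \left(12 \cdot 32 - 313\right) + \frac{54 + 12 \cdot 12^{2} + 47 \cdot 12}{2 \left(5 + 12^{2} + 4 \cdot 12\right)} = \left(384 - 313\right) + \frac{54 + 12 \cdot 144 + 564}{2 \left(5 + 144 + 48\right)} = 71 + \frac{54 + 1728 + 564}{2 \cdot 197} = 71 + \frac{1}{2} \cdot \frac{1}{197} \cdot 2346 = 71 + \frac{1173}{197} = \frac{15160}{197}$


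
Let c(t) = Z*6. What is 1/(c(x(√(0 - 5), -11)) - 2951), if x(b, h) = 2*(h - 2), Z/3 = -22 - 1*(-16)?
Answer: -1/3059 ≈ -0.00032690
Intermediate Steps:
Z = -18 (Z = 3*(-22 - 1*(-16)) = 3*(-22 + 16) = 3*(-6) = -18)
x(b, h) = -4 + 2*h (x(b, h) = 2*(-2 + h) = -4 + 2*h)
c(t) = -108 (c(t) = -18*6 = -108)
1/(c(x(√(0 - 5), -11)) - 2951) = 1/(-108 - 2951) = 1/(-3059) = -1/3059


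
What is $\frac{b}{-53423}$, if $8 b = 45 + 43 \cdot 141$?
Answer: $- \frac{1527}{106846} \approx -0.014292$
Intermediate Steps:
$b = \frac{1527}{2}$ ($b = \frac{45 + 43 \cdot 141}{8} = \frac{45 + 6063}{8} = \frac{1}{8} \cdot 6108 = \frac{1527}{2} \approx 763.5$)
$\frac{b}{-53423} = \frac{1527}{2 \left(-53423\right)} = \frac{1527}{2} \left(- \frac{1}{53423}\right) = - \frac{1527}{106846}$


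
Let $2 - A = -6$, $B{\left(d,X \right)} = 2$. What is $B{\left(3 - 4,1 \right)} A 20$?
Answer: $320$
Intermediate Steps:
$A = 8$ ($A = 2 - -6 = 2 + 6 = 8$)
$B{\left(3 - 4,1 \right)} A 20 = 2 \cdot 8 \cdot 20 = 16 \cdot 20 = 320$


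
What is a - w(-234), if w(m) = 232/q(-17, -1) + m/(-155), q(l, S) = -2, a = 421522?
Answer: 65353656/155 ≈ 4.2164e+5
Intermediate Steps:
w(m) = -116 - m/155 (w(m) = 232/(-2) + m/(-155) = 232*(-½) + m*(-1/155) = -116 - m/155)
a - w(-234) = 421522 - (-116 - 1/155*(-234)) = 421522 - (-116 + 234/155) = 421522 - 1*(-17746/155) = 421522 + 17746/155 = 65353656/155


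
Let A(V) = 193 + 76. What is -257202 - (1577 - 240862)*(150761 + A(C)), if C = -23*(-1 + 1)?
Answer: 36138956348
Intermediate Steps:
C = 0 (C = -23*0 = 0)
A(V) = 269
-257202 - (1577 - 240862)*(150761 + A(C)) = -257202 - (1577 - 240862)*(150761 + 269) = -257202 - (-239285)*151030 = -257202 - 1*(-36139213550) = -257202 + 36139213550 = 36138956348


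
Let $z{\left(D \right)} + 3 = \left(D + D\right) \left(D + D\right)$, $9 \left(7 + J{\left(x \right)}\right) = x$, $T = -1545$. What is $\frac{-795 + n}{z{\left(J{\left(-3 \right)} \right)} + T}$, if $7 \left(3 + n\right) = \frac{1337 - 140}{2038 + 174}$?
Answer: $\frac{15885045}{26535152} \approx 0.59864$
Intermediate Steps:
$J{\left(x \right)} = -7 + \frac{x}{9}$
$n = - \frac{6465}{2212}$ ($n = -3 + \frac{\left(1337 - 140\right) \frac{1}{2038 + 174}}{7} = -3 + \frac{1197 \cdot \frac{1}{2212}}{7} = -3 + \frac{1}{7} \cdot \frac{171}{316} = -3 + \frac{171}{2212} = - \frac{6465}{2212} \approx -2.9227$)
$z{\left(D \right)} = -3 + 4 D^{2}$ ($z{\left(D \right)} = -3 + \left(D + D\right) \left(D + D\right) = -3 + 2 D 2 D = -3 + 4 D^{2}$)
$\frac{-795 + n}{z{\left(J{\left(-3 \right)} \right)} + T} = \frac{-795 - \frac{6465}{2212}}{\left(-3 + 4 \left(-7 + \frac{1}{9} \left(-3\right)\right)^{2}\right) - 1545} = - \frac{1765005}{2212 \left(\left(-3 + 4 \left(-7 - \frac{1}{3}\right)^{2}\right) - 1545\right)} = - \frac{1765005}{2212 \left(\left(-3 + 4 \left(- \frac{22}{3}\right)^{2}\right) - 1545\right)} = - \frac{1765005}{2212 \left(\left(-3 + 4 \cdot \frac{484}{9}\right) - 1545\right)} = - \frac{1765005}{2212 \left(\left(-3 + \frac{1936}{9}\right) - 1545\right)} = - \frac{1765005}{2212 \left(\frac{1909}{9} - 1545\right)} = - \frac{1765005}{2212 \left(- \frac{11996}{9}\right)} = \left(- \frac{1765005}{2212}\right) \left(- \frac{9}{11996}\right) = \frac{15885045}{26535152}$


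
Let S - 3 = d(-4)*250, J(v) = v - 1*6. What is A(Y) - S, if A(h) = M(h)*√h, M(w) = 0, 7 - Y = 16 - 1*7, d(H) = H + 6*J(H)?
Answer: 15997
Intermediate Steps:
J(v) = -6 + v (J(v) = v - 6 = -6 + v)
d(H) = -36 + 7*H (d(H) = H + 6*(-6 + H) = H + (-36 + 6*H) = -36 + 7*H)
Y = -2 (Y = 7 - (16 - 1*7) = 7 - (16 - 7) = 7 - 1*9 = 7 - 9 = -2)
A(h) = 0 (A(h) = 0*√h = 0)
S = -15997 (S = 3 + (-36 + 7*(-4))*250 = 3 + (-36 - 28)*250 = 3 - 64*250 = 3 - 16000 = -15997)
A(Y) - S = 0 - 1*(-15997) = 0 + 15997 = 15997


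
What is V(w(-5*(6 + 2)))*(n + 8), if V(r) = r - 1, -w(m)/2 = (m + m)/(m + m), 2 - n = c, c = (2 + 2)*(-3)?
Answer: -66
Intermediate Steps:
c = -12 (c = 4*(-3) = -12)
n = 14 (n = 2 - 1*(-12) = 2 + 12 = 14)
w(m) = -2 (w(m) = -2*(m + m)/(m + m) = -2*2*m/(2*m) = -2*2*m*1/(2*m) = -2*1 = -2)
V(r) = -1 + r
V(w(-5*(6 + 2)))*(n + 8) = (-1 - 2)*(14 + 8) = -3*22 = -66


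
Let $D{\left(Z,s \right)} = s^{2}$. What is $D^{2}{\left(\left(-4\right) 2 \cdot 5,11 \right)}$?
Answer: $14641$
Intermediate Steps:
$D^{2}{\left(\left(-4\right) 2 \cdot 5,11 \right)} = \left(11^{2}\right)^{2} = 121^{2} = 14641$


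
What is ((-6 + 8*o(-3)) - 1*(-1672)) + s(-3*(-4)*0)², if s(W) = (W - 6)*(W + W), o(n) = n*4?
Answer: 1570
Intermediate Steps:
o(n) = 4*n
s(W) = 2*W*(-6 + W) (s(W) = (-6 + W)*(2*W) = 2*W*(-6 + W))
((-6 + 8*o(-3)) - 1*(-1672)) + s(-3*(-4)*0)² = ((-6 + 8*(4*(-3))) - 1*(-1672)) + (2*(-3*(-4)*0)*(-6 - 3*(-4)*0))² = ((-6 + 8*(-12)) + 1672) + (2*(12*0)*(-6 + 12*0))² = ((-6 - 96) + 1672) + (2*0*(-6 + 0))² = (-102 + 1672) + (2*0*(-6))² = 1570 + 0² = 1570 + 0 = 1570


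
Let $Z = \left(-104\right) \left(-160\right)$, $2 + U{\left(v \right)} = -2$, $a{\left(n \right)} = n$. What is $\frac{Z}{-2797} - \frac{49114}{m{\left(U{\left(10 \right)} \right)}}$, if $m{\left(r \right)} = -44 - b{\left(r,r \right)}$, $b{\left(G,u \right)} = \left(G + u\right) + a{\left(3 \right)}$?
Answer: $\frac{10517146}{8391} \approx 1253.4$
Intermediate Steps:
$U{\left(v \right)} = -4$ ($U{\left(v \right)} = -2 - 2 = -4$)
$b{\left(G,u \right)} = 3 + G + u$ ($b{\left(G,u \right)} = \left(G + u\right) + 3 = 3 + G + u$)
$Z = 16640$
$m{\left(r \right)} = -47 - 2 r$ ($m{\left(r \right)} = -44 - \left(3 + r + r\right) = -44 - \left(3 + 2 r\right) = -47 - 2 r$)
$\frac{Z}{-2797} - \frac{49114}{m{\left(U{\left(10 \right)} \right)}} = \frac{16640}{-2797} - \frac{49114}{-47 - -8} = 16640 \left(- \frac{1}{2797}\right) - \frac{49114}{-47 + 8} = - \frac{16640}{2797} - \frac{49114}{-39} = - \frac{16640}{2797} - - \frac{3778}{3} = - \frac{16640}{2797} + \frac{3778}{3} = \frac{10517146}{8391}$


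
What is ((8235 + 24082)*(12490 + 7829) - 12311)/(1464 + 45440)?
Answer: 307991/22 ≈ 14000.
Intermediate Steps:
((8235 + 24082)*(12490 + 7829) - 12311)/(1464 + 45440) = (32317*20319 - 12311)/46904 = (656649123 - 12311)*(1/46904) = 656636812*(1/46904) = 307991/22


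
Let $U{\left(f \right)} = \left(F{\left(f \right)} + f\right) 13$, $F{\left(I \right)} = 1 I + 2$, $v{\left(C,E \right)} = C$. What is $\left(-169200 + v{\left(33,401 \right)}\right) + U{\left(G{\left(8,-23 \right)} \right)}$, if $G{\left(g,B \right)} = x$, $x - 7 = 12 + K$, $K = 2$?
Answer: $-168595$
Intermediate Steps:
$x = 21$ ($x = 7 + \left(12 + 2\right) = 7 + 14 = 21$)
$G{\left(g,B \right)} = 21$
$F{\left(I \right)} = 2 + I$ ($F{\left(I \right)} = I + 2 = 2 + I$)
$U{\left(f \right)} = 26 + 26 f$ ($U{\left(f \right)} = \left(\left(2 + f\right) + f\right) 13 = \left(2 + 2 f\right) 13 = 26 + 26 f$)
$\left(-169200 + v{\left(33,401 \right)}\right) + U{\left(G{\left(8,-23 \right)} \right)} = \left(-169200 + 33\right) + \left(26 + 26 \cdot 21\right) = -169167 + \left(26 + 546\right) = -169167 + 572 = -168595$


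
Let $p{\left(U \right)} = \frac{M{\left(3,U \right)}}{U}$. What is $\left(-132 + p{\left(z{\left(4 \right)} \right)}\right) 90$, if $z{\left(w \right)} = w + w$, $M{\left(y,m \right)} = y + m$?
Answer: $- \frac{47025}{4} \approx -11756.0$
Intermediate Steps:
$M{\left(y,m \right)} = m + y$
$z{\left(w \right)} = 2 w$
$p{\left(U \right)} = \frac{3 + U}{U}$ ($p{\left(U \right)} = \frac{U + 3}{U} = \frac{3 + U}{U}$)
$\left(-132 + p{\left(z{\left(4 \right)} \right)}\right) 90 = \left(-132 + \frac{3 + 2 \cdot 4}{2 \cdot 4}\right) 90 = \left(-132 + \frac{3 + 8}{8}\right) 90 = \left(-132 + \frac{1}{8} \cdot 11\right) 90 = \left(-132 + \frac{11}{8}\right) 90 = \left(- \frac{1045}{8}\right) 90 = - \frac{47025}{4}$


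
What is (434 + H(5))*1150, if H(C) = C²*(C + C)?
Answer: 786600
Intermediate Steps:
H(C) = 2*C³ (H(C) = C²*(2*C) = 2*C³)
(434 + H(5))*1150 = (434 + 2*5³)*1150 = (434 + 2*125)*1150 = (434 + 250)*1150 = 684*1150 = 786600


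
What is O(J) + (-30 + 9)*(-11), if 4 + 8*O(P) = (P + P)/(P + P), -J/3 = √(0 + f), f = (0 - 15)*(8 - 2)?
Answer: 1845/8 ≈ 230.63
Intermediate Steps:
f = -90 (f = -15*6 = -90)
J = -9*I*√10 (J = -3*√(0 - 90) = -9*I*√10 ≈ -28.461*I)
O(P) = -3/8 (O(P) = -½ + ((P + P)/(P + P))/8 = -½ + ((2*P)/((2*P)))/8 = -½ + ((2*P)*(1/(2*P)))/8 = -½ + (⅛)*1 = -½ + ⅛ = -3/8)
O(J) + (-30 + 9)*(-11) = -3/8 + (-30 + 9)*(-11) = -3/8 - 21*(-11) = -3/8 + 231 = 1845/8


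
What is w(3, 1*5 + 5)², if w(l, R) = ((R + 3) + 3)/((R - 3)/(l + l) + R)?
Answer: 9216/4489 ≈ 2.0530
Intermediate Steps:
w(l, R) = (6 + R)/(R + (-3 + R)/(2*l)) (w(l, R) = ((3 + R) + 3)/((-3 + R)/((2*l)) + R) = (6 + R)/((-3 + R)*(1/(2*l)) + R) = (6 + R)/((-3 + R)/(2*l) + R) = (6 + R)/(R + (-3 + R)/(2*l)))
w(3, 1*5 + 5)² = (2*3*(6 + (1*5 + 5))/(-3 + (1*5 + 5) + 2*(1*5 + 5)*3))² = (2*3*(6 + (5 + 5))/(-3 + (5 + 5) + 2*(5 + 5)*3))² = (2*3*(6 + 10)/(-3 + 10 + 2*10*3))² = (2*3*16/(-3 + 10 + 60))² = (2*3*16/67)² = (2*3*(1/67)*16)² = (96/67)² = 9216/4489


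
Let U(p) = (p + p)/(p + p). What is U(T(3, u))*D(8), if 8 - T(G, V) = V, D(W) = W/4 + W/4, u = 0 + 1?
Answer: 4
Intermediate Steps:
u = 1
D(W) = W/2 (D(W) = W*(¼) + W*(¼) = W/4 + W/4 = W/2)
T(G, V) = 8 - V
U(p) = 1 (U(p) = (2*p)/((2*p)) = (2*p)*(1/(2*p)) = 1)
U(T(3, u))*D(8) = 1*((½)*8) = 1*4 = 4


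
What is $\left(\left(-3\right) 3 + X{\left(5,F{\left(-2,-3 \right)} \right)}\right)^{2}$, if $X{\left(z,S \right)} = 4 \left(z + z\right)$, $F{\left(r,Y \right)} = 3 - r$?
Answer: $961$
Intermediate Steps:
$X{\left(z,S \right)} = 8 z$ ($X{\left(z,S \right)} = 4 \cdot 2 z = 8 z$)
$\left(\left(-3\right) 3 + X{\left(5,F{\left(-2,-3 \right)} \right)}\right)^{2} = \left(\left(-3\right) 3 + 8 \cdot 5\right)^{2} = \left(-9 + 40\right)^{2} = 31^{2} = 961$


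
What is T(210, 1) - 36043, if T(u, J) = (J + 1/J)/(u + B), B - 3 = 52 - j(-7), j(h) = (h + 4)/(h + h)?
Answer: -133611373/3707 ≈ -36043.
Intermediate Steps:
j(h) = (4 + h)/(2*h) (j(h) = (4 + h)/((2*h)) = (4 + h)*(1/(2*h)) = (4 + h)/(2*h))
B = 767/14 (B = 3 + (52 - (4 - 7)/(2*(-7))) = 3 + (52 - (-1)*(-3)/(2*7)) = 3 + (52 - 1*3/14) = 3 + (52 - 3/14) = 3 + 725/14 = 767/14 ≈ 54.786)
T(u, J) = (J + 1/J)/(767/14 + u) (T(u, J) = (J + 1/J)/(u + 767/14) = (J + 1/J)/(767/14 + u))
T(210, 1) - 36043 = 14*(1 + 1²)/(1*(767 + 14*210)) - 36043 = 14*1*(1 + 1)/(767 + 2940) - 36043 = 14*1*2/3707 - 36043 = 14*1*(1/3707)*2 - 36043 = 28/3707 - 36043 = -133611373/3707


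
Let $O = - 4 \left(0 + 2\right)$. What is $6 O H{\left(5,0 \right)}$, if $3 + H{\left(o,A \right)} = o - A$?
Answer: $-96$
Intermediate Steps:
$H{\left(o,A \right)} = -3 + o - A$ ($H{\left(o,A \right)} = -3 - \left(A - o\right) = -3 + o - A$)
$O = -8$ ($O = \left(-4\right) 2 = -8$)
$6 O H{\left(5,0 \right)} = 6 \left(-8\right) \left(-3 + 5 - 0\right) = - 48 \left(-3 + 5 + 0\right) = \left(-48\right) 2 = -96$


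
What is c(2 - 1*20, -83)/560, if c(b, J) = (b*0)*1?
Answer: 0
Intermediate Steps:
c(b, J) = 0 (c(b, J) = 0*1 = 0)
c(2 - 1*20, -83)/560 = 0/560 = 0*(1/560) = 0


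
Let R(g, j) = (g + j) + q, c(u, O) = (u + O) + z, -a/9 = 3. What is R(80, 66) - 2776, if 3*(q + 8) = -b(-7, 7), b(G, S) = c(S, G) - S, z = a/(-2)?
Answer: -15841/6 ≈ -2640.2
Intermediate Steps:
a = -27 (a = -9*3 = -27)
z = 27/2 (z = -27/(-2) = -27*(-½) = 27/2 ≈ 13.500)
c(u, O) = 27/2 + O + u (c(u, O) = (u + O) + 27/2 = (O + u) + 27/2 = 27/2 + O + u)
b(G, S) = 27/2 + G (b(G, S) = (27/2 + G + S) - S = 27/2 + G)
q = -61/6 (q = -8 + (-(27/2 - 7))/3 = -8 + (-1*13/2)/3 = -8 + (⅓)*(-13/2) = -8 - 13/6 = -61/6 ≈ -10.167)
R(g, j) = -61/6 + g + j (R(g, j) = (g + j) - 61/6 = -61/6 + g + j)
R(80, 66) - 2776 = (-61/6 + 80 + 66) - 2776 = 815/6 - 2776 = -15841/6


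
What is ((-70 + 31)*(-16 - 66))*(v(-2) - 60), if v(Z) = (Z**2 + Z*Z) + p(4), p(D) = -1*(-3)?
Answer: -156702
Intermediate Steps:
p(D) = 3
v(Z) = 3 + 2*Z**2 (v(Z) = (Z**2 + Z*Z) + 3 = (Z**2 + Z**2) + 3 = 2*Z**2 + 3 = 3 + 2*Z**2)
((-70 + 31)*(-16 - 66))*(v(-2) - 60) = ((-70 + 31)*(-16 - 66))*((3 + 2*(-2)**2) - 60) = (-39*(-82))*((3 + 2*4) - 60) = 3198*((3 + 8) - 60) = 3198*(11 - 60) = 3198*(-49) = -156702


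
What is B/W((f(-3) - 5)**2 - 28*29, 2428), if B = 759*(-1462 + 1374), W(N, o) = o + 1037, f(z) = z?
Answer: -2024/105 ≈ -19.276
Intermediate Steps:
W(N, o) = 1037 + o
B = -66792 (B = 759*(-88) = -66792)
B/W((f(-3) - 5)**2 - 28*29, 2428) = -66792/(1037 + 2428) = -66792/3465 = -66792*1/3465 = -2024/105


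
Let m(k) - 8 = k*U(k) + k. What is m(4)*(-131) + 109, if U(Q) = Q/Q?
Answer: -1987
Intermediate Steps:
U(Q) = 1
m(k) = 8 + 2*k (m(k) = 8 + (k*1 + k) = 8 + (k + k) = 8 + 2*k)
m(4)*(-131) + 109 = (8 + 2*4)*(-131) + 109 = (8 + 8)*(-131) + 109 = 16*(-131) + 109 = -2096 + 109 = -1987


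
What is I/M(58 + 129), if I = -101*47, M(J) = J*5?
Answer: -4747/935 ≈ -5.0770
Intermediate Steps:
M(J) = 5*J
I = -4747
I/M(58 + 129) = -4747*1/(5*(58 + 129)) = -4747/(5*187) = -4747/935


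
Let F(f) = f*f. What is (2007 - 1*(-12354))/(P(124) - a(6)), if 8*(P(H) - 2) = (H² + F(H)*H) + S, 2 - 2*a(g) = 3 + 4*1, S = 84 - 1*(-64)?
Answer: 4787/80091 ≈ 0.059770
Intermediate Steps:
F(f) = f²
S = 148 (S = 84 + 64 = 148)
a(g) = -5/2 (a(g) = 1 - (3 + 4*1)/2 = 1 - (3 + 4)/2 = 1 - ½*7 = 1 - 7/2 = -5/2)
P(H) = 41/2 + H²/8 + H³/8 (P(H) = 2 + ((H² + H²*H) + 148)/8 = 2 + ((H² + H³) + 148)/8 = 2 + (148 + H² + H³)/8 = 2 + (37/2 + H²/8 + H³/8) = 41/2 + H²/8 + H³/8)
(2007 - 1*(-12354))/(P(124) - a(6)) = (2007 - 1*(-12354))/((41/2 + (⅛)*124² + (⅛)*124³) - 1*(-5/2)) = (2007 + 12354)/((41/2 + (⅛)*15376 + (⅛)*1906624) + 5/2) = 14361/((41/2 + 1922 + 238328) + 5/2) = 14361/(480541/2 + 5/2) = 14361/240273 = 14361*(1/240273) = 4787/80091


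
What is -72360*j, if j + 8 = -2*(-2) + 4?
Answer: 0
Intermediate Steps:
j = 0 (j = -8 + (-2*(-2) + 4) = -8 + (4 + 4) = -8 + 8 = 0)
-72360*j = -72360*0 = 0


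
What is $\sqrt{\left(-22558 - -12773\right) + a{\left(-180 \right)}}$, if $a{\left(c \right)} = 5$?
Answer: $2 i \sqrt{2445} \approx 98.894 i$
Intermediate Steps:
$\sqrt{\left(-22558 - -12773\right) + a{\left(-180 \right)}} = \sqrt{\left(-22558 - -12773\right) + 5} = \sqrt{\left(-22558 + 12773\right) + 5} = \sqrt{-9785 + 5} = \sqrt{-9780} = 2 i \sqrt{2445}$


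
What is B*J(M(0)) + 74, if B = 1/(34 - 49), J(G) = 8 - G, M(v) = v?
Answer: 1102/15 ≈ 73.467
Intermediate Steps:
B = -1/15 (B = 1/(-15) = -1/15 ≈ -0.066667)
B*J(M(0)) + 74 = -(8 - 1*0)/15 + 74 = -(8 + 0)/15 + 74 = -1/15*8 + 74 = -8/15 + 74 = 1102/15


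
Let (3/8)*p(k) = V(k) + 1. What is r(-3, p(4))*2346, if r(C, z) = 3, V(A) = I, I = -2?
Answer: 7038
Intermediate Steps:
V(A) = -2
p(k) = -8/3 (p(k) = 8*(-2 + 1)/3 = (8/3)*(-1) = -8/3)
r(-3, p(4))*2346 = 3*2346 = 7038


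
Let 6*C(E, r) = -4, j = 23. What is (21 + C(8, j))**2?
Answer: 3721/9 ≈ 413.44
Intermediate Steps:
C(E, r) = -2/3 (C(E, r) = (1/6)*(-4) = -2/3)
(21 + C(8, j))**2 = (21 - 2/3)**2 = (61/3)**2 = 3721/9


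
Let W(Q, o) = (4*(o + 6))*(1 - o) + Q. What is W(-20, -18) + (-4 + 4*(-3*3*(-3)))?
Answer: -828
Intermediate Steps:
W(Q, o) = Q + (1 - o)*(24 + 4*o) (W(Q, o) = (4*(6 + o))*(1 - o) + Q = (24 + 4*o)*(1 - o) + Q = (1 - o)*(24 + 4*o) + Q = Q + (1 - o)*(24 + 4*o))
W(-20, -18) + (-4 + 4*(-3*3*(-3))) = (24 - 20 - 20*(-18) - 4*(-18)²) + (-4 + 4*(-3*3*(-3))) = (24 - 20 + 360 - 4*324) + (-4 + 4*(-9*(-3))) = (24 - 20 + 360 - 1296) + (-4 + 4*27) = -932 + (-4 + 108) = -932 + 104 = -828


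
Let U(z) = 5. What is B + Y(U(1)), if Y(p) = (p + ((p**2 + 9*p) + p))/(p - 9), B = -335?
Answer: -355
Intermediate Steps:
Y(p) = (p**2 + 11*p)/(-9 + p) (Y(p) = (p + (p**2 + 10*p))/(-9 + p) = (p**2 + 11*p)/(-9 + p))
B + Y(U(1)) = -335 + 5*(11 + 5)/(-9 + 5) = -335 + 5*16/(-4) = -335 + 5*(-1/4)*16 = -335 - 20 = -355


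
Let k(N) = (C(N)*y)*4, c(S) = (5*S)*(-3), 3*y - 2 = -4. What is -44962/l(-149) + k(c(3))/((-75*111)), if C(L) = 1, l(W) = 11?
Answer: -1122925862/274725 ≈ -4087.5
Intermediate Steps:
y = -⅔ (y = ⅔ + (⅓)*(-4) = ⅔ - 4/3 = -⅔ ≈ -0.66667)
c(S) = -15*S
k(N) = -8/3 (k(N) = (1*(-⅔))*4 = -⅔*4 = -8/3)
-44962/l(-149) + k(c(3))/((-75*111)) = -44962/11 - 8/(3*((-75*111))) = -44962*1/11 - 8/3/(-8325) = -44962/11 - 8/3*(-1/8325) = -44962/11 + 8/24975 = -1122925862/274725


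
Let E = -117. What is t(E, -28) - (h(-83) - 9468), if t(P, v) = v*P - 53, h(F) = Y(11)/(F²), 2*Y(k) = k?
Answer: 174856587/13778 ≈ 12691.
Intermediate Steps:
Y(k) = k/2
h(F) = 11/(2*F²) (h(F) = ((½)*11)/(F²) = 11/(2*F²))
t(P, v) = -53 + P*v (t(P, v) = P*v - 53 = -53 + P*v)
t(E, -28) - (h(-83) - 9468) = (-53 - 117*(-28)) - ((11/2)/(-83)² - 9468) = (-53 + 3276) - ((11/2)*(1/6889) - 9468) = 3223 - (11/13778 - 9468) = 3223 - 1*(-130450093/13778) = 3223 + 130450093/13778 = 174856587/13778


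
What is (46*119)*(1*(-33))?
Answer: -180642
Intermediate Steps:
(46*119)*(1*(-33)) = 5474*(-33) = -180642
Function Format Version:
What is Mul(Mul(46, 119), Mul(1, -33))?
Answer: -180642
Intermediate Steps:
Mul(Mul(46, 119), Mul(1, -33)) = Mul(5474, -33) = -180642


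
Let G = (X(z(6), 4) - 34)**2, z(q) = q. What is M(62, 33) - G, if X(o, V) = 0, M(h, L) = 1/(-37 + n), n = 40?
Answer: -3467/3 ≈ -1155.7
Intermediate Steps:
M(h, L) = 1/3 (M(h, L) = 1/(-37 + 40) = 1/3)
G = 1156 (G = (0 - 34)**2 = (-34)**2 = 1156)
M(62, 33) - G = 1/3 - 1*1156 = 1/3 - 1156 = -3467/3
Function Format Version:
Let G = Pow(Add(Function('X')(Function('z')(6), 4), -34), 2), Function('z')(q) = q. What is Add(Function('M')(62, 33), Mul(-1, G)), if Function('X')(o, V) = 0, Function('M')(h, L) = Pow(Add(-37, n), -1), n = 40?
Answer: Rational(-3467, 3) ≈ -1155.7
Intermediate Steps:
Function('M')(h, L) = Rational(1, 3) (Function('M')(h, L) = Pow(Add(-37, 40), -1) = Pow(3, -1) = Rational(1, 3))
G = 1156 (G = Pow(Add(0, -34), 2) = Pow(-34, 2) = 1156)
Add(Function('M')(62, 33), Mul(-1, G)) = Add(Rational(1, 3), Mul(-1, 1156)) = Add(Rational(1, 3), -1156) = Rational(-3467, 3)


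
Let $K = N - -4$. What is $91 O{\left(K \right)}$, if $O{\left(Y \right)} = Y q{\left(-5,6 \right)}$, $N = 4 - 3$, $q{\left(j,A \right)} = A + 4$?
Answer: $4550$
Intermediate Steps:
$q{\left(j,A \right)} = 4 + A$
$N = 1$ ($N = 4 - 3 = 1$)
$K = 5$ ($K = 1 - -4 = 1 + 4 = 5$)
$O{\left(Y \right)} = 10 Y$ ($O{\left(Y \right)} = Y \left(4 + 6\right) = Y 10 = 10 Y$)
$91 O{\left(K \right)} = 91 \cdot 10 \cdot 5 = 91 \cdot 50 = 4550$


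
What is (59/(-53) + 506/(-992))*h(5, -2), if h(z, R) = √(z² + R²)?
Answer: -42673*√29/26288 ≈ -8.7417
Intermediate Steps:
h(z, R) = √(R² + z²)
(59/(-53) + 506/(-992))*h(5, -2) = (59/(-53) + 506/(-992))*√((-2)² + 5²) = (59*(-1/53) + 506*(-1/992))*√(4 + 25) = (-59/53 - 253/496)*√29 = -42673*√29/26288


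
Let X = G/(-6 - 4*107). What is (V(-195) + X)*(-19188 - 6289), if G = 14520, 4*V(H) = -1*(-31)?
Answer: 568468301/868 ≈ 6.5492e+5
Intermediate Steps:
V(H) = 31/4 (V(H) = (-1*(-31))/4 = (¼)*31 = 31/4)
X = -7260/217 (X = 14520/(-6 - 4*107) = 14520/(-6 - 428) = 14520/(-434) = 14520*(-1/434) = -7260/217 ≈ -33.456)
(V(-195) + X)*(-19188 - 6289) = (31/4 - 7260/217)*(-19188 - 6289) = -22313/868*(-25477) = 568468301/868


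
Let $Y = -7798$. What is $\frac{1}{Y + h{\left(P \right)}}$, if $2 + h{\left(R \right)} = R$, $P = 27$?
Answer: $- \frac{1}{7773} \approx -0.00012865$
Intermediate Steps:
$h{\left(R \right)} = -2 + R$
$\frac{1}{Y + h{\left(P \right)}} = \frac{1}{-7798 + \left(-2 + 27\right)} = \frac{1}{-7798 + 25} = \frac{1}{-7773} = - \frac{1}{7773}$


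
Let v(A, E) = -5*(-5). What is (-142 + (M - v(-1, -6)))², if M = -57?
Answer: 50176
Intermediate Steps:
v(A, E) = 25
(-142 + (M - v(-1, -6)))² = (-142 + (-57 - 1*25))² = (-142 + (-57 - 25))² = (-142 - 82)² = (-224)² = 50176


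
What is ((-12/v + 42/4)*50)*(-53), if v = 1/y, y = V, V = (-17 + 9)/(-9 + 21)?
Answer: -49025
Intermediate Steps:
V = -⅔ (V = -8/12 = -8*1/12 = -⅔ ≈ -0.66667)
y = -⅔ ≈ -0.66667
v = -3/2 (v = 1/(-⅔) = -3/2 ≈ -1.5000)
((-12/v + 42/4)*50)*(-53) = ((-12/(-3/2) + 42/4)*50)*(-53) = ((-12*(-⅔) + 42*(¼))*50)*(-53) = ((8 + 21/2)*50)*(-53) = ((37/2)*50)*(-53) = 925*(-53) = -49025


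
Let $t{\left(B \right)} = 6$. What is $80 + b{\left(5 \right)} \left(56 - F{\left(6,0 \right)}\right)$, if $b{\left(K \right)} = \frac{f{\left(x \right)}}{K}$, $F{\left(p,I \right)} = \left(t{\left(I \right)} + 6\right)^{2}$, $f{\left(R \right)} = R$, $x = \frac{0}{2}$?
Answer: $80$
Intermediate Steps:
$x = 0$ ($x = 0 \cdot \frac{1}{2} = 0$)
$F{\left(p,I \right)} = 144$ ($F{\left(p,I \right)} = \left(6 + 6\right)^{2} = 12^{2} = 144$)
$b{\left(K \right)} = 0$ ($b{\left(K \right)} = \frac{0}{K} = 0$)
$80 + b{\left(5 \right)} \left(56 - F{\left(6,0 \right)}\right) = 80 + 0 \left(56 - 144\right) = 80 + 0 \left(-88\right) = 80 + 0 = 80$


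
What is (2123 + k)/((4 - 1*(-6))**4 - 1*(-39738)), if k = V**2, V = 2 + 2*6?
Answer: 2319/49738 ≈ 0.046624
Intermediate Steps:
V = 14 (V = 2 + 12 = 14)
k = 196 (k = 14**2 = 196)
(2123 + k)/((4 - 1*(-6))**4 - 1*(-39738)) = (2123 + 196)/((4 - 1*(-6))**4 - 1*(-39738)) = 2319/((4 + 6)**4 + 39738) = 2319/(10**4 + 39738) = 2319/(10000 + 39738) = 2319/49738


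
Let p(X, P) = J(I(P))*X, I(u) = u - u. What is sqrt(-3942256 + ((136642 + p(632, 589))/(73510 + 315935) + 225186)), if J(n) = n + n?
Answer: 2*I*sqrt(140939579783235765)/389445 ≈ 1928.0*I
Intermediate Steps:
I(u) = 0
J(n) = 2*n
p(X, P) = 0 (p(X, P) = (2*0)*X = 0*X = 0)
sqrt(-3942256 + ((136642 + p(632, 589))/(73510 + 315935) + 225186)) = sqrt(-3942256 + ((136642 + 0)/(73510 + 315935) + 225186)) = sqrt(-3942256 + (136642/389445 + 225186)) = sqrt(-3942256 + 87697698412/389445) = sqrt(-1447594189508/389445) = 2*I*sqrt(140939579783235765)/389445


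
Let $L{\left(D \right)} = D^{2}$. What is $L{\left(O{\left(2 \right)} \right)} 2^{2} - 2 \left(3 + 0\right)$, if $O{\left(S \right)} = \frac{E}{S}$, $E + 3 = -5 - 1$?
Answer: $75$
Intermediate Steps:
$E = -9$ ($E = -3 - 6 = -9$)
$O{\left(S \right)} = - \frac{9}{S}$
$L{\left(O{\left(2 \right)} \right)} 2^{2} - 2 \left(3 + 0\right) = \left(- \frac{9}{2}\right)^{2} \cdot 2^{2} - 2 \left(3 + 0\right) = \left(\left(-9\right) \frac{1}{2}\right)^{2} \cdot 4 - 6 = \left(- \frac{9}{2}\right)^{2} \cdot 4 - 6 = \frac{81}{4} \cdot 4 - 6 = 81 - 6 = 75$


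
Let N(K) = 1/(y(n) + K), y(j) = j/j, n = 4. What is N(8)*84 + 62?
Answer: 214/3 ≈ 71.333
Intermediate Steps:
y(j) = 1
N(K) = 1/(1 + K)
N(8)*84 + 62 = 84/(1 + 8) + 62 = 84/9 + 62 = (⅑)*84 + 62 = 28/3 + 62 = 214/3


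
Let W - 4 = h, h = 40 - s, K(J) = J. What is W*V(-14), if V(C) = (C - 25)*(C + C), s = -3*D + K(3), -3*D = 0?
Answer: 44772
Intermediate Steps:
D = 0 (D = -⅓*0 = 0)
s = 3 (s = -3*0 + 3 = 0 + 3 = 3)
V(C) = 2*C*(-25 + C) (V(C) = (-25 + C)*(2*C) = 2*C*(-25 + C))
h = 37 (h = 40 - 1*3 = 40 - 3 = 37)
W = 41 (W = 4 + 37 = 41)
W*V(-14) = 41*(2*(-14)*(-25 - 14)) = 41*(2*(-14)*(-39)) = 41*1092 = 44772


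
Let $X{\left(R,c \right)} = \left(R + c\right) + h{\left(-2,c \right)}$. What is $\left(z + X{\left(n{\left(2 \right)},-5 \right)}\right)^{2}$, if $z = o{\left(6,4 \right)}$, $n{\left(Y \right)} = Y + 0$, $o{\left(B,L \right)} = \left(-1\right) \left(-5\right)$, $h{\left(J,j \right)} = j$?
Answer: $9$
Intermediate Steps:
$o{\left(B,L \right)} = 5$
$n{\left(Y \right)} = Y$
$X{\left(R,c \right)} = R + 2 c$ ($X{\left(R,c \right)} = \left(R + c\right) + c = R + 2 c$)
$z = 5$
$\left(z + X{\left(n{\left(2 \right)},-5 \right)}\right)^{2} = \left(5 + \left(2 + 2 \left(-5\right)\right)\right)^{2} = \left(5 + \left(2 - 10\right)\right)^{2} = \left(5 - 8\right)^{2} = \left(-3\right)^{2} = 9$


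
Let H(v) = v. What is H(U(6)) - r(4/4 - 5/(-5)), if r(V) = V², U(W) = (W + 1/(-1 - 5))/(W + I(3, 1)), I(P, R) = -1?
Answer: -17/6 ≈ -2.8333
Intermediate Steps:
U(W) = (-⅙ + W)/(-1 + W) (U(W) = (W + 1/(-1 - 5))/(W - 1) = (W + 1/(-6))/(-1 + W) = (W - ⅙)/(-1 + W) = (-⅙ + W)/(-1 + W))
H(U(6)) - r(4/4 - 5/(-5)) = (-⅙ + 6)/(-1 + 6) - (4/4 - 5/(-5))² = (35/6)/5 - (4*(¼) - 5*(-⅕))² = (⅕)*(35/6) - (1 + 1)² = 7/6 - 1*2² = 7/6 - 1*4 = 7/6 - 4 = -17/6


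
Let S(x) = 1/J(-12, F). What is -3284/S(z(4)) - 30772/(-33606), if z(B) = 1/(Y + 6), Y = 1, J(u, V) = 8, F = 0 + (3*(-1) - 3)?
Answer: -441433030/16803 ≈ -26271.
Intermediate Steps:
F = -6 (F = 0 + (-3 - 3) = 0 - 6 = -6)
z(B) = 1/7 (z(B) = 1/(1 + 6) = 1/7)
S(x) = 1/8
-3284/S(z(4)) - 30772/(-33606) = -3284/1/8 - 30772/(-33606) = -3284*8 - 30772*(-1/33606) = -26272 + 15386/16803 = -441433030/16803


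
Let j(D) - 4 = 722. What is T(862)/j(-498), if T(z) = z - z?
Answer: 0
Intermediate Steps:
j(D) = 726 (j(D) = 4 + 722 = 726)
T(z) = 0
T(862)/j(-498) = 0/726 = 0*(1/726) = 0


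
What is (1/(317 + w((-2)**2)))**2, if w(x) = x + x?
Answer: 1/105625 ≈ 9.4675e-6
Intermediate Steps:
w(x) = 2*x
(1/(317 + w((-2)**2)))**2 = (1/(317 + 2*(-2)**2))**2 = (1/(317 + 2*4))**2 = (1/(317 + 8))**2 = (1/325)**2 = 1/105625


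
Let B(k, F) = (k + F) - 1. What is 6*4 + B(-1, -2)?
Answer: 20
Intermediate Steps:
B(k, F) = -1 + F + k (B(k, F) = (F + k) - 1 = -1 + F + k)
6*4 + B(-1, -2) = 6*4 + (-1 - 2 - 1) = 24 - 4 = 20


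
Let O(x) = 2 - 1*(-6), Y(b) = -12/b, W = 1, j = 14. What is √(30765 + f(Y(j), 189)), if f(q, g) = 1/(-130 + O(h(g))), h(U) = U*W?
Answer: √457906138/122 ≈ 175.40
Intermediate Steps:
h(U) = U (h(U) = U*1 = U)
O(x) = 8 (O(x) = 2 + 6 = 8)
f(q, g) = -1/122 (f(q, g) = 1/(-130 + 8) = 1/(-122) = -1/122)
√(30765 + f(Y(j), 189)) = √(30765 - 1/122) = √(3753329/122) = √457906138/122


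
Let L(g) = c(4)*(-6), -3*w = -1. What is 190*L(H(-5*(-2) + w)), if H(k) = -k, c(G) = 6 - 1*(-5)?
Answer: -12540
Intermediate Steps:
c(G) = 11 (c(G) = 6 + 5 = 11)
w = ⅓ (w = -⅓*(-1) = ⅓ ≈ 0.33333)
L(g) = -66 (L(g) = 11*(-6) = -66)
190*L(H(-5*(-2) + w)) = 190*(-66) = -12540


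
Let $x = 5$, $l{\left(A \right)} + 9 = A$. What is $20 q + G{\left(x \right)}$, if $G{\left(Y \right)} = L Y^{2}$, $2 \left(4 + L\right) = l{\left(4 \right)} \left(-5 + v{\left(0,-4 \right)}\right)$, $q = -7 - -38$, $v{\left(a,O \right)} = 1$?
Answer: $770$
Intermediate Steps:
$l{\left(A \right)} = -9 + A$
$q = 31$ ($q = -7 + 38 = 31$)
$L = 6$ ($L = -4 + \frac{\left(-9 + 4\right) \left(-5 + 1\right)}{2} = -4 + \frac{\left(-5\right) \left(-4\right)}{2} = -4 + \frac{1}{2} \cdot 20 = -4 + 10 = 6$)
$G{\left(Y \right)} = 6 Y^{2}$
$20 q + G{\left(x \right)} = 20 \cdot 31 + 6 \cdot 5^{2} = 620 + 6 \cdot 25 = 620 + 150 = 770$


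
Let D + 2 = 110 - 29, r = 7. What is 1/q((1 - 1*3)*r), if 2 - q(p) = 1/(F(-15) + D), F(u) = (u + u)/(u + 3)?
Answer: 163/324 ≈ 0.50309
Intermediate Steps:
F(u) = 2*u/(3 + u) (F(u) = (2*u)/(3 + u) = 2*u/(3 + u))
D = 79 (D = -2 + (110 - 29) = -2 + 81 = 79)
q(p) = 324/163 (q(p) = 2 - 1/(2*(-15)/(3 - 15) + 79) = 2 - 1/(2*(-15)/(-12) + 79) = 2 - 1/(2*(-15)*(-1/12) + 79) = 2 - 1/(5/2 + 79) = 2 - 1/163/2 = 2 - 1*2/163 = 2 - 2/163 = 324/163)
1/q((1 - 1*3)*r) = 1/(324/163) = 163/324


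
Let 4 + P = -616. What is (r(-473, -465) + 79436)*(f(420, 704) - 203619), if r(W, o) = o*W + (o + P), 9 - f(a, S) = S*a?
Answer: -148936209840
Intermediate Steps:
P = -620 (P = -4 - 616 = -620)
f(a, S) = 9 - S*a
r(W, o) = -620 + o + W*o (r(W, o) = o*W + (o - 620) = W*o + (-620 + o) = -620 + o + W*o)
(r(-473, -465) + 79436)*(f(420, 704) - 203619) = ((-620 - 465 - 473*(-465)) + 79436)*((9 - 1*704*420) - 203619) = ((-620 - 465 + 219945) + 79436)*((9 - 295680) - 203619) = (218860 + 79436)*(-295671 - 203619) = 298296*(-499290) = -148936209840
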